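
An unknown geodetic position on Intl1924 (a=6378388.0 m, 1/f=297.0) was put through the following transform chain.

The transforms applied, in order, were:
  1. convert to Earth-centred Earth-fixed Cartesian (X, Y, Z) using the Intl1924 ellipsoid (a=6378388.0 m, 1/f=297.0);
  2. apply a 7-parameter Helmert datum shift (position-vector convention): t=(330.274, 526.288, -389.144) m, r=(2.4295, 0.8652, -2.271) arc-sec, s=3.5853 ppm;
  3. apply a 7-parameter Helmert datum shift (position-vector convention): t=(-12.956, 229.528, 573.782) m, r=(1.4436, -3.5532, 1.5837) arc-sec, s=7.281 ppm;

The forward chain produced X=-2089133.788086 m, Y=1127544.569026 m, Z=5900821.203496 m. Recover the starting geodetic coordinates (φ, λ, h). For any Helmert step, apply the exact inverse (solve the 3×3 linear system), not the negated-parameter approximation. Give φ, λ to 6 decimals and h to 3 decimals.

start: X=-2089133.7881, Y=1127544.5690, Z=5900821.2035 m
→ Helmert⁻¹: X=-2088995.3256, Y=1127364.1668, Z=5900232.5578
→ Helmert⁻¹: X=-2089355.2665, Y=1126880.3349, Z=5900578.5093
→ geod (Bowring, a=6378388.000): φ=68.21799800°, λ=151.66008100°, h=305.1530 m

φ=68.217998°, λ=151.660081°, h=305.153 m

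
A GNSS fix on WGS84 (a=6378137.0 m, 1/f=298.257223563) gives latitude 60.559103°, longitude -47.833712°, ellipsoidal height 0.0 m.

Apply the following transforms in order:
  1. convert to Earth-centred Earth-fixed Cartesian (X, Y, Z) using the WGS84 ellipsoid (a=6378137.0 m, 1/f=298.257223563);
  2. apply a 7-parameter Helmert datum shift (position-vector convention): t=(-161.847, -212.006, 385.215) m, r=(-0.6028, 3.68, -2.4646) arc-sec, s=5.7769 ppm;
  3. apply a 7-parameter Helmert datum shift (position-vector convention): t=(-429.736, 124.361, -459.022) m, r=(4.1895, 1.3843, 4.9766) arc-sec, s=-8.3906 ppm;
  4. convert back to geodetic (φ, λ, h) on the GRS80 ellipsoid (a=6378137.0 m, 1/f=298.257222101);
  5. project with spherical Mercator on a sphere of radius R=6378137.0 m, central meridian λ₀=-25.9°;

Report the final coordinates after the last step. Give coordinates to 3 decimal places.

start: φ=60.559103°, λ=-47.833712°, h=0.000 m
→ ECEF (a=6378137.000, f=1/298.257223563): X=2109851.2679, Y=-2329594.8347, Z=5531360.2167
→ Helmert 7p (PV): X=2109772.4598, Y=-2329829.3434, Z=5531746.5516
→ Helmert 7p (PV): X=2109418.3582, Y=-2329746.8871, Z=5531179.6344
→ geod (Bowring, a=6378137.000): φ=60.55969667°, λ=-47.84142252°, h=-244.6926 m
→ merc (R=6378137.0, λ₀=-25.9°): E=-2442507.9825, N=8525416.4340

E=-2442507.983 m, N=8525416.434 m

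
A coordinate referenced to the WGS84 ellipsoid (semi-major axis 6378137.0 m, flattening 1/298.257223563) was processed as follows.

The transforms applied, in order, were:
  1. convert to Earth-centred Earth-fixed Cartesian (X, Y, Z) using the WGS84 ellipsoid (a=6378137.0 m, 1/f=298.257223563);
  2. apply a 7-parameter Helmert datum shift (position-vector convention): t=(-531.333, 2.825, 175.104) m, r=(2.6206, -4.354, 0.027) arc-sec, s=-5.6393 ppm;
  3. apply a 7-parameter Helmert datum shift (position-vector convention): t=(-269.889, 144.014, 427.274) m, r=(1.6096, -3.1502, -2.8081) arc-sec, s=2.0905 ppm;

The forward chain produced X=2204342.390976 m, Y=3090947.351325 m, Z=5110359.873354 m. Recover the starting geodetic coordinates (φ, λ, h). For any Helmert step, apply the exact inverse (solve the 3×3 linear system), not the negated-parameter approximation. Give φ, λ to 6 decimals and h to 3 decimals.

φ=53.567678°, λ=54.493301°, h=1637.849 m

start: X=2204342.3910, Y=3090947.3513, Z=5110359.8734 m
→ Helmert⁻¹: X=2204643.6329, Y=3090866.7653, Z=5109864.1267
→ Helmert⁻¹: X=2205295.6644, Y=3090946.0000, Z=5109632.0162
→ geod (Bowring, a=6378137.000): φ=53.56767800°, λ=54.49330100°, h=1637.8490 m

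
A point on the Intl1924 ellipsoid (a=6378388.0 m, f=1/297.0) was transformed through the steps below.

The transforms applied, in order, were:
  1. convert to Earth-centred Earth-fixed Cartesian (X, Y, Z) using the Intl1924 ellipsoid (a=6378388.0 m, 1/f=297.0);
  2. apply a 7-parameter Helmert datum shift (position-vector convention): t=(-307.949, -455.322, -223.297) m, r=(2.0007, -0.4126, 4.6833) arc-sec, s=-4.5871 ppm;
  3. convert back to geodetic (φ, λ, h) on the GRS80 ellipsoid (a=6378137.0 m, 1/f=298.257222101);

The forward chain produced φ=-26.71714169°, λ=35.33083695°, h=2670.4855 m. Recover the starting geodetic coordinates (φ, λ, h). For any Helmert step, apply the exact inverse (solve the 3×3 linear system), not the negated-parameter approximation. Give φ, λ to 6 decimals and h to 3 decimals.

start: φ=-26.717142°, λ=35.330837°, h=2670.485 m
→ ECEF (a=6378137.000, f=1/298.257222101): X=4653010.1495, Y=3298275.9853, Z=-2851456.0855
→ Helmert⁻¹: X=4653408.6363, Y=3298613.1255, Z=-2851287.1713
→ geod (Bowring, a=6378388.000): φ=-26.71433200°, λ=35.33128500°, h=2826.5100 m

φ=-26.714332°, λ=35.331285°, h=2826.510 m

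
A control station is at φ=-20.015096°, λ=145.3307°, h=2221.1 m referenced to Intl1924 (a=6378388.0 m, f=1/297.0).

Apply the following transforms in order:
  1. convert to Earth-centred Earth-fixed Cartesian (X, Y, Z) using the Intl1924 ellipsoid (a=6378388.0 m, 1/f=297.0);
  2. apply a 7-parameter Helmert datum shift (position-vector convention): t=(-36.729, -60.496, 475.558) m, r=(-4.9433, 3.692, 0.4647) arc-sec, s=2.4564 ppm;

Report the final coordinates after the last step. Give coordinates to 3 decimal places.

X=-4932813.089 m, Y=3411551.626 m, Z=-2169577.755 m

start: φ=-20.015096°, λ=145.330700°, h=2221.100 m
→ ECEF (a=6378388.000, f=1/297.0): X=-4932717.7147, Y=3411666.8624, Z=-2170054.5118
→ Helmert 7p (PV): X=-4932813.0893, Y=3411551.6265, Z=-2169577.7553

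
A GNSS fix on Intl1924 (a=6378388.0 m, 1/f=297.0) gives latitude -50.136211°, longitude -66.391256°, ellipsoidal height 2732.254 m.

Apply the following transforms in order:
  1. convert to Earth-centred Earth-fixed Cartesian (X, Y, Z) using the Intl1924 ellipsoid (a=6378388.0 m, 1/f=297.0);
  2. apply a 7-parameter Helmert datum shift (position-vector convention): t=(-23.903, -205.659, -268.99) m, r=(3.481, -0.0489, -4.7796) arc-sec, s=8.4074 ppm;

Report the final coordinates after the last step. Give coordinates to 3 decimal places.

start: φ=-50.136211°, λ=-66.391256°, h=2732.254 m
→ ECEF (a=6378388.000, f=1/297.0): X=1641280.7428, Y=-3755180.9732, Z=-4874704.9158
→ Helmert 7p (PV): X=1641184.7780, Y=-3755373.9678, Z=-4875077.8746

X=1641184.778 m, Y=-3755373.968 m, Z=-4875077.875 m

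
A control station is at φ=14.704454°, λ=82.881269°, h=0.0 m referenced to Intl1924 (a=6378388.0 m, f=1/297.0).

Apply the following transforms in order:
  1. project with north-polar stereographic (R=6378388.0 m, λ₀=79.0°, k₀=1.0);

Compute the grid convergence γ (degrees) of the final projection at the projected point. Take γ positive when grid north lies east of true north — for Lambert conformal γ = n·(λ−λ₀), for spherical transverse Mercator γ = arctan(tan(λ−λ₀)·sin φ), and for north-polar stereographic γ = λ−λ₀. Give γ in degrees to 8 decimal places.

3.88126900

start: φ=14.704454°, λ=82.881269°, h=0.000 m
→ into stereo (λ₀=79.0°): φ=14.70445400°, λ−λ₀=3.88126900°
convergence γ = 3.88126900°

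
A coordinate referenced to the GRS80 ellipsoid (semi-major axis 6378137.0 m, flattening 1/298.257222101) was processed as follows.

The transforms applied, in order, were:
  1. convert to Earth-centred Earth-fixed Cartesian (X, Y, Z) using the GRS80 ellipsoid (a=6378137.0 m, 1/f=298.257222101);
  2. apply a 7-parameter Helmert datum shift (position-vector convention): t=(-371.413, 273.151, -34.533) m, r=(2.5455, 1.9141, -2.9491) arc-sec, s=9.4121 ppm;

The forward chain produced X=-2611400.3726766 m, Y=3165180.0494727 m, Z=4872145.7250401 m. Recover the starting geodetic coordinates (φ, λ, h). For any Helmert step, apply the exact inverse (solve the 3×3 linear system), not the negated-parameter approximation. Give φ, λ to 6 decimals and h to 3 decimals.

φ=50.087254°, λ=129.523196°, h=3975.531 m

start: X=-2611400.3727, Y=3165180.0495, Z=4872145.7250 m
→ Helmert⁻¹: X=-2611094.8472, Y=3164899.9037, Z=4872071.1127
→ geod (Bowring, a=6378137.000): φ=50.08725400°, λ=129.52319600°, h=3975.5310 m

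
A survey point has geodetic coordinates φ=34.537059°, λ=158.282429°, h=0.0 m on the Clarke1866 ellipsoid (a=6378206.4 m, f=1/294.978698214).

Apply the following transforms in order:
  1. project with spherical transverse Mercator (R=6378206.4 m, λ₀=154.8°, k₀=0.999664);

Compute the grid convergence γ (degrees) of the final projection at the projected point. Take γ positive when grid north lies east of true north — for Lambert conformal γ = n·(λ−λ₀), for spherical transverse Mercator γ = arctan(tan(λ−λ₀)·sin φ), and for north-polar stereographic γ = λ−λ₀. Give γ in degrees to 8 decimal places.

start: φ=34.537059°, λ=158.282429°, h=0.000 m
→ into tm (λ₀=154.8°): φ=34.53705900°, λ−λ₀=3.48242900°
convergence γ = 1.97597640°

1.97597640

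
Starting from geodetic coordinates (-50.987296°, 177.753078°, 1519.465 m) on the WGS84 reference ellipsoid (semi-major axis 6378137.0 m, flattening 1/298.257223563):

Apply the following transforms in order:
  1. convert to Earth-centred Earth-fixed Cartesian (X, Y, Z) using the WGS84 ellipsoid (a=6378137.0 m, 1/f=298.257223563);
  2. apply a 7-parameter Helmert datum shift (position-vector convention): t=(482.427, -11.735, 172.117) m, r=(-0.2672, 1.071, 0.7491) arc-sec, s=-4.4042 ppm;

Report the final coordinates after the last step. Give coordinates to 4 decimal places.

X=-4020517.5055 m, Y=157735.4144 m, Z=-4933621.1956 m

start: φ=-50.987296°, λ=177.753078°, h=1519.465 m
→ ECEF (a=6378137.000, f=1/298.257223563): X=-4020991.4506, Y=157768.8387, Z=-4933835.7162
→ Helmert 7p (PV): X=-4020517.5055, Y=157735.4144, Z=-4933621.1956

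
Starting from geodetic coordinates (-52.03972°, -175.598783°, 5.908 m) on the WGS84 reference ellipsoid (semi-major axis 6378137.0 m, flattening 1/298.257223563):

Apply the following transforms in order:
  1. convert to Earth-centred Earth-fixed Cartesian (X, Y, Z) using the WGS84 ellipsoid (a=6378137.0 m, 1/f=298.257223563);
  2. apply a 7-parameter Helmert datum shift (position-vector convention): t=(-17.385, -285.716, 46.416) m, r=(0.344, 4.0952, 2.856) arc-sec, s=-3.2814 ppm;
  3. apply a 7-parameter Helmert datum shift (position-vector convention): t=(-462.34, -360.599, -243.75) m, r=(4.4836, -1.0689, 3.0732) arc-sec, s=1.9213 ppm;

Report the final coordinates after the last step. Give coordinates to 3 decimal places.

start: φ=-52.039720°, λ=-175.598783°, h=5.908 m
→ ECEF (a=6378137.000, f=1/298.257223563): X=-3919887.0470, Y=-301702.6242, Z=-5005527.7455
→ Helmert 7p (PV): X=-3919986.7717, Y=-302033.2779, Z=-5005387.5820
→ Helmert 7p (PV): X=-3920426.2042, Y=-302344.0595, Z=-5005667.8283

X=-3920426.204 m, Y=-302344.059 m, Z=-5005667.828 m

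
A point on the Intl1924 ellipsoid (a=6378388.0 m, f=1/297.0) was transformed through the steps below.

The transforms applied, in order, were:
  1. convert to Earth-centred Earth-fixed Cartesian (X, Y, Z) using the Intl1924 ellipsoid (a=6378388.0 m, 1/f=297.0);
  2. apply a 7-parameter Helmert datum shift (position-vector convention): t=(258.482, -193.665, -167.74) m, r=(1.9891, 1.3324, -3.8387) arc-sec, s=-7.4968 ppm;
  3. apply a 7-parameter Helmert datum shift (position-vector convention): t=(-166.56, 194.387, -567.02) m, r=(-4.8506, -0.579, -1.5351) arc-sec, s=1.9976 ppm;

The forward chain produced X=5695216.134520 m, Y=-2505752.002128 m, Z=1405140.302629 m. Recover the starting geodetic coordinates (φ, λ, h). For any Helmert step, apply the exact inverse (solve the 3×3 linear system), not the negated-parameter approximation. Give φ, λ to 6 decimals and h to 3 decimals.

start: X=5695216.1345, Y=-2505752.0021, Z=1405140.3026 m
→ Helmert⁻¹: X=5695393.9132, Y=-2505932.0513, Z=1405629.5968
→ Helmert⁻¹: X=5695215.6767, Y=-2505637.6230, Z=1405868.8279
→ geod (Bowring, a=6378388.000): φ=12.81550100°, λ=-23.74732600°, h=1544.7950 m

φ=12.815501°, λ=-23.747326°, h=1544.795 m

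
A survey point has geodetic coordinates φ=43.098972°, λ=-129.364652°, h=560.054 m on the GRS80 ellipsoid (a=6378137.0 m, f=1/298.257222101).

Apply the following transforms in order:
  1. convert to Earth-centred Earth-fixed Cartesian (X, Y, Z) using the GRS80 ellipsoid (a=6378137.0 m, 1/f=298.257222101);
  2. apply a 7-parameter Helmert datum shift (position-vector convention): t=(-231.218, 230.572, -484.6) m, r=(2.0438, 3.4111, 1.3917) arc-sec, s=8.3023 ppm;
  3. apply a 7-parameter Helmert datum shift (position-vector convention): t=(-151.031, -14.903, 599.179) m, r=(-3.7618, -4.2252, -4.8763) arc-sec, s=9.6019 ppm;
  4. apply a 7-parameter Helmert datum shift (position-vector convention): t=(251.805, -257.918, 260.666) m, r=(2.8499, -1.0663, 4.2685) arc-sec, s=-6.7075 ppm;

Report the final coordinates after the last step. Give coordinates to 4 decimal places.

start: φ=43.098972°, λ=-129.364652°, h=560.054 m
→ ECEF (a=6378137.000, f=1/298.257222101): X=-2958702.3988, Y=-3606517.3513, Z=4335919.2965
→ Helmert 7p (PV): X=-2958862.1412, Y=-3606379.6480, Z=4335483.8886
→ Helmert 7p (PV): X=-2959215.6524, Y=-3606280.1580, Z=4336129.8583
→ Helmert 7p (PV): X=-2958891.7854, Y=-3606635.0359, Z=4336296.3154

X=-2958891.7854 m, Y=-3606635.0359 m, Z=4336296.3154 m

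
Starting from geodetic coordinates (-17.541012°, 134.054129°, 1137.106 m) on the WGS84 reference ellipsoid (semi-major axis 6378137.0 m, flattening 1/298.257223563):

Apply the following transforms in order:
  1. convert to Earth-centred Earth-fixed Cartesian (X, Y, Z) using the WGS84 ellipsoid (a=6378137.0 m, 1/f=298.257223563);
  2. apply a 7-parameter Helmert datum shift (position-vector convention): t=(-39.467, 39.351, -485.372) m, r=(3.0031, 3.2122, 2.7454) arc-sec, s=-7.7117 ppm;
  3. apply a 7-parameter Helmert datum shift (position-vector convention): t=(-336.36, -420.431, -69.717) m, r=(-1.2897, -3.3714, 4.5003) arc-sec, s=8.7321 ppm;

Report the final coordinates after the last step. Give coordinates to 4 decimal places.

start: φ=-17.541012°, λ=134.054129°, h=1137.106 m
→ ECEF (a=6378137.000, f=1/298.257223563): X=-4230779.8548, Y=4372825.9293, Z=-1910351.3656
→ Helmert 7p (PV): X=-4230874.6475, Y=4372803.0603, Z=-1910692.4540
→ Helmert 7p (PV): X=-4231312.1283, Y=4372316.5557, Z=-1910875.3514

X=-4231312.1283 m, Y=4372316.5557 m, Z=-1910875.3514 m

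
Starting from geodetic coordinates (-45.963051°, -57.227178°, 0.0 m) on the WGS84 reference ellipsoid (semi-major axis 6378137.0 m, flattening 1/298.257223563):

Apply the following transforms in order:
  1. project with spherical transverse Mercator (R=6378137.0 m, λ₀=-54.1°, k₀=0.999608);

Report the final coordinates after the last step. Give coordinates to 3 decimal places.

E=-241884.086 m, N=-5119325.427 m

start: φ=-45.963051°, λ=-57.227178°, h=0.000 m
→ tm (R=6378137.0, λ₀=-54.1°): E=-241884.0861, N=-5119325.4265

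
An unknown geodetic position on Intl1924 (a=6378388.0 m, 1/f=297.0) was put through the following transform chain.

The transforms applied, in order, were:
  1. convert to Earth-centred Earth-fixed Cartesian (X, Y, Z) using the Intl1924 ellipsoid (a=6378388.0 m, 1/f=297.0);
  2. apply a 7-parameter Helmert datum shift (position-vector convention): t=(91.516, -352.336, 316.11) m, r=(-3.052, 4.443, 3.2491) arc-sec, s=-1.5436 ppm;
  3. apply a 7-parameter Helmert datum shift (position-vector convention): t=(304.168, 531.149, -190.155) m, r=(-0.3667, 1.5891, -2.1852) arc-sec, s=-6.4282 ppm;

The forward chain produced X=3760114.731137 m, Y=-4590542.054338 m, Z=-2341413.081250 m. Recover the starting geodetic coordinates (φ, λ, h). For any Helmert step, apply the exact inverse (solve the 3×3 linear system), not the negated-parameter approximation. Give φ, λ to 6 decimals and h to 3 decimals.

φ=-21.666525°, λ=-50.682678°, h=3676.386 m

start: X=3760114.7311, Y=-4590542.0543, Z=-2341413.0812 m
→ Helmert⁻¹: X=3759901.4076, Y=-4591058.7207, Z=-2341217.1713
→ Helmert⁻¹: X=3759793.8186, Y=-4590738.0491, Z=-2341523.8356
→ geod (Bowring, a=6378388.000): φ=-21.66652500°, λ=-50.68267800°, h=3676.3860 m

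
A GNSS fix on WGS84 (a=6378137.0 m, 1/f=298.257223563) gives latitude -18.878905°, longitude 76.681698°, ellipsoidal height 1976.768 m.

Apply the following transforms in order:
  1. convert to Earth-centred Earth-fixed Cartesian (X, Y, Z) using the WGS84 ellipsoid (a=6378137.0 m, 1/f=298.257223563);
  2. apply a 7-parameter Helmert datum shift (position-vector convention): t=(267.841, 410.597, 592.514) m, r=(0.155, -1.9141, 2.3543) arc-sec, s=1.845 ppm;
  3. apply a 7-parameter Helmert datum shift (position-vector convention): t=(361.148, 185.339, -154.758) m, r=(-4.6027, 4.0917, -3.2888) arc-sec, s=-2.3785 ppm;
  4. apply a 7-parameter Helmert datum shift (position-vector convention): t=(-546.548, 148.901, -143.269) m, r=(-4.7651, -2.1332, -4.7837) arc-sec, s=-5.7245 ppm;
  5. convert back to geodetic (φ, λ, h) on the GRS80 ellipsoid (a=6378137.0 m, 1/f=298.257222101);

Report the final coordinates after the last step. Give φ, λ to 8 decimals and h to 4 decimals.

φ=-18.87672240°, λ=76.68078008°, h=2545.9369 m

start: φ=-18.878905°, λ=76.681698°, h=1976.768 m
→ ECEF (a=6378137.000, f=1/298.257223563): X=1391149.6026, Y=5876591.6327, Z=-2051310.5913
→ Helmert 7p (PV): X=1391371.9708, Y=5877030.4920, Z=-2050704.5362
→ Helmert 7p (PV): X=1391782.8358, Y=5877133.9074, Z=-2051013.1602
→ Helmert 7p (PV): X=1391385.8340, Y=5877169.5047, Z=-2051266.0663
→ geod (Bowring, a=6378137.000): φ=-18.87672240°, λ=76.68078008°, h=2545.9369 m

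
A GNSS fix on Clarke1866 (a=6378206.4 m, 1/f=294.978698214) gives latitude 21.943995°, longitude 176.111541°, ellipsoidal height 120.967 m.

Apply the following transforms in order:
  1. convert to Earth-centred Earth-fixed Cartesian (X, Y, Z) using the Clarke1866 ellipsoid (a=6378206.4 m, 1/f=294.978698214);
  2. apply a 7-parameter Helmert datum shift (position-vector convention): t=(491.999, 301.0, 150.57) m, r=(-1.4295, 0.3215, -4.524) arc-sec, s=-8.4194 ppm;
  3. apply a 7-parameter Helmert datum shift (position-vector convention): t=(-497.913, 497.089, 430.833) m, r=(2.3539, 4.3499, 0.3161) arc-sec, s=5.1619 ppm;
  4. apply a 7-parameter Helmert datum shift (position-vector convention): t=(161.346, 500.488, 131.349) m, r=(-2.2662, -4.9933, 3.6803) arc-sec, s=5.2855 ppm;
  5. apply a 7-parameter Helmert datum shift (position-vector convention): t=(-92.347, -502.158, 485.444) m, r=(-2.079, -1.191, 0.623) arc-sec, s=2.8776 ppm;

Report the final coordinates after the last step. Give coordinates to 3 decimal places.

start: φ=21.943995°, λ=176.111541°, h=120.967 m
→ ECEF (a=6378206.400, f=1/294.978698214): X=-5905387.1487, Y=401393.8821, Z=2368568.0445
→ Helmert 7p (PV): X=-5904832.9344, Y=401837.4392, Z=2368705.0953
→ Helmert 7p (PV): X=-5905311.9897, Y=402300.5214, Z=2369277.2682
→ Helmert 7p (PV): X=-5905246.3906, Y=402723.8002, Z=2369273.7623
→ Helmert 7p (PV): X=-5905370.6275, Y=402228.8455, Z=2369727.8672

X=-5905370.627 m, Y=402228.845 m, Z=2369727.867 m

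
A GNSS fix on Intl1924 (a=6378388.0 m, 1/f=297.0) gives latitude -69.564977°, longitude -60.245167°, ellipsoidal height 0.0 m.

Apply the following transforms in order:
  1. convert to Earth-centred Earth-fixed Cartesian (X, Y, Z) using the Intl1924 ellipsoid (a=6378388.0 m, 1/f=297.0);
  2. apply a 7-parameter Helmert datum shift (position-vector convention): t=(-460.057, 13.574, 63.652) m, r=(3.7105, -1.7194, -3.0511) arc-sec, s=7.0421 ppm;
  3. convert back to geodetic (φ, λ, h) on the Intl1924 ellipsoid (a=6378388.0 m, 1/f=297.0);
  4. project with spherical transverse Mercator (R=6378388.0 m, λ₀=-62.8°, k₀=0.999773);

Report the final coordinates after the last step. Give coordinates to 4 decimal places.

E=98914.5888 m, N=-7744819.7837 m

start: φ=-69.564977°, λ=-60.245167°, h=0.000 m
→ ECEF (a=6378388.000, f=1/297.0): X=1108504.8512, Y=-1939101.5490, Z=-5954407.6433
→ Helmert 7p (PV): X=1108073.5523, Y=-1939010.9130, Z=-5954411.5651
→ geod (Bowring, a=6378388.000): φ=-69.56744795°, λ=-60.25361923°, h=-98.5176 m
→ tm (R=6378388.0, λ₀=-62.8°): E=98914.5888, N=-7744819.7837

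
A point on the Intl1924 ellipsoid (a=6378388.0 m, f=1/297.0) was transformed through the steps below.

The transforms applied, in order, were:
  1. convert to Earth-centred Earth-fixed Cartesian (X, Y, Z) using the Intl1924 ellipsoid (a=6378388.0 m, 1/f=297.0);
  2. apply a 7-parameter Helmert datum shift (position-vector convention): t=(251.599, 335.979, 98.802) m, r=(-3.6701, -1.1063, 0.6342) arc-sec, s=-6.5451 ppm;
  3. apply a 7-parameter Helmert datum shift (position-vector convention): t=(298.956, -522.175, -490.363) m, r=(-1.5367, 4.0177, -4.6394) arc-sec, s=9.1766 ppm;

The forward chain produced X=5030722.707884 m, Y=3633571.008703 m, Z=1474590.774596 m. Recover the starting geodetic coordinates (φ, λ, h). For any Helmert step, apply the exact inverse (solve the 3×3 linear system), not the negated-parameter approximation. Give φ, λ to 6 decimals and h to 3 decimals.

start: X=5030722.7079, Y=3633571.0087, Z=1474590.7746 m
→ Helmert⁻¹: X=5030267.1146, Y=3634161.9880, Z=1475192.6578
→ Helmert⁻¹: X=5030067.5225, Y=3633808.0796, Z=1475141.1887
→ geod (Bowring, a=6378388.000): φ=13.45944400°, λ=35.84500000°, h=1024.7790 m

φ=13.459444°, λ=35.845000°, h=1024.779 m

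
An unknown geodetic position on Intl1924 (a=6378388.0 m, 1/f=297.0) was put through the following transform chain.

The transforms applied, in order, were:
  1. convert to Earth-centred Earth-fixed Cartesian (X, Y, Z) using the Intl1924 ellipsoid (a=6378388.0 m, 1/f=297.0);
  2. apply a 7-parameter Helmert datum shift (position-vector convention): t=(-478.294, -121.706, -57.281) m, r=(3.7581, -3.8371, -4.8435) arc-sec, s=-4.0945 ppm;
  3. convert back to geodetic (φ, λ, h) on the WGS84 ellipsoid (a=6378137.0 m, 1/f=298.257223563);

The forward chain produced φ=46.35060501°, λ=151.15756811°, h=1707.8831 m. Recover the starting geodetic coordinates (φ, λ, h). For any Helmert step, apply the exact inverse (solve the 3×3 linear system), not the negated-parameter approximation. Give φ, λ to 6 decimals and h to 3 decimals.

start: φ=46.350605°, λ=151.157568°, h=1707.883 m
→ ECEF (a=6378137.000, f=1/298.257223563): X=-3864149.1262, Y=2128062.0656, Z=4593469.2001
→ Helmert⁻¹: X=-3863651.1726, Y=2128185.4534, Z=4593578.3889
→ geod (Bowring, a=6378388.000): φ=46.35455500°, λ=151.15304400°, h=1323.6880 m

φ=46.354555°, λ=151.153044°, h=1323.688 m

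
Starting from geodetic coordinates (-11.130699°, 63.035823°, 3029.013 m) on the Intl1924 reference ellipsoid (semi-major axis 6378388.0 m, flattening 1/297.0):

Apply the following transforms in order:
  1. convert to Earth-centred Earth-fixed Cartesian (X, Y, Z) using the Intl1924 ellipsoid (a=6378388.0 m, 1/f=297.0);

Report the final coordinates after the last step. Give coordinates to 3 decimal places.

X=2839473.256 m, Y=5581404.204 m, Z=-1223793.359 m

start: φ=-11.130699°, λ=63.035823°, h=3029.013 m
→ ECEF (a=6378388.000, f=1/297.0): X=2839473.2563, Y=5581404.2043, Z=-1223793.3592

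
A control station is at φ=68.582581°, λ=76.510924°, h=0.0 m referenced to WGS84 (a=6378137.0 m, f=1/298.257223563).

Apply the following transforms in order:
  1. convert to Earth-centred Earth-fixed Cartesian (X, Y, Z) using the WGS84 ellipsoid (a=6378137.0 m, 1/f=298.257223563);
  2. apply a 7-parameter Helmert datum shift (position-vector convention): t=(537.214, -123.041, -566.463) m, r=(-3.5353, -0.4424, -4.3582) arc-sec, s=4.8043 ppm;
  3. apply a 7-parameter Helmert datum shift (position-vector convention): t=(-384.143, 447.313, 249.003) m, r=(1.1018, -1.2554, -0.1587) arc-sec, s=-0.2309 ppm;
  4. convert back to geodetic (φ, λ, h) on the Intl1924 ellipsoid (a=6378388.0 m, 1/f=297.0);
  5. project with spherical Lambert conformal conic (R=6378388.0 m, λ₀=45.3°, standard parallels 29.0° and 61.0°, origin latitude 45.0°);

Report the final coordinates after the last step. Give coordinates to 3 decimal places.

E=1312104.075 m, N=2858691.615 m

start: φ=68.582581°, λ=76.510924°, h=0.000 m
→ ECEF (a=6378137.000, f=1/298.257223563): X=544854.5061, Y=2271390.0667, Z=5915128.5518
→ Helmert 7p (PV): X=545429.6436, Y=2271367.8093, Z=5914552.7446
→ Helmert 7p (PV): X=545011.1242, Y=2271782.5845, Z=5914815.8345
→ geod (Bowring, a=6378388.000): φ=68.57862504°, λ=76.50943439°, h=-310.2395 m
→ lcc (R=6378388.0, λ₀=45.3°): E=1312104.0745, N=2858691.6154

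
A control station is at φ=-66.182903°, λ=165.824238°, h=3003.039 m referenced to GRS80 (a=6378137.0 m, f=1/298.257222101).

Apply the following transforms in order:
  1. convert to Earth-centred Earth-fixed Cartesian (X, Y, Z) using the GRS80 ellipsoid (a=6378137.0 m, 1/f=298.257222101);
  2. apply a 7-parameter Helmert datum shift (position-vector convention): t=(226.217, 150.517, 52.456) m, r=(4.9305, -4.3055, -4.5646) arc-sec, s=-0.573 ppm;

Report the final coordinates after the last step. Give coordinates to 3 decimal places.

X=-2505016.454 m, Y=633175.471 m, Z=-5814941.995 m

start: φ=-66.182903°, λ=165.824238°, h=3003.039 m
→ ECEF (a=6378137.000, f=1/298.257222101): X=-2505379.4903, Y=632830.8741, Z=-5814960.6135
→ Helmert 7p (PV): X=-2505016.4539, Y=633175.4712, Z=-5814941.9949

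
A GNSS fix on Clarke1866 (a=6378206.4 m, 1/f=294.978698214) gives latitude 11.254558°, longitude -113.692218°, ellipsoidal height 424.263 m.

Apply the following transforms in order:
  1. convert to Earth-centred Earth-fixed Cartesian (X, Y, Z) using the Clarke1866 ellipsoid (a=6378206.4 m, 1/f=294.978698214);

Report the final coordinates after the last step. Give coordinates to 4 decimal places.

X=-2514118.4885 m, Y=-5729435.9952 m, Z=1236640.4183 m

start: φ=11.254558°, λ=-113.692218°, h=424.263 m
→ ECEF (a=6378206.400, f=1/294.978698214): X=-2514118.4885, Y=-5729435.9952, Z=1236640.4183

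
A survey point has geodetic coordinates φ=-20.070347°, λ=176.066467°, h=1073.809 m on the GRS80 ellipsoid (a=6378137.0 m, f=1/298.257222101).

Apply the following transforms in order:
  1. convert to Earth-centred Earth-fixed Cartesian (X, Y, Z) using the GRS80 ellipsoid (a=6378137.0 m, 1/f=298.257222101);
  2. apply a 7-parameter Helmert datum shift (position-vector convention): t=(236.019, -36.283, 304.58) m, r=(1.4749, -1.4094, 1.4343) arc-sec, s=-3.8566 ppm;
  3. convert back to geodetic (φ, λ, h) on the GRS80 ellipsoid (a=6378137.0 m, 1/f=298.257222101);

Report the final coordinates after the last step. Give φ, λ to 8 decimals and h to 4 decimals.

start: φ=-20.070347°, λ=176.066467°, h=1073.809 m
→ ECEF (a=6378137.000, f=1/298.257222101): X=-5980056.4499, Y=411195.6514, Z=-2175381.7407
→ Helmert 7p (PV): X=-5979785.3633, Y=411131.7544, Z=-2175106.6922
→ geod (Bowring, a=6378137.000): φ=-20.06886548°, λ=176.06689859°, h=721.2806 m

φ=-20.06886548°, λ=176.06689859°, h=721.2806 m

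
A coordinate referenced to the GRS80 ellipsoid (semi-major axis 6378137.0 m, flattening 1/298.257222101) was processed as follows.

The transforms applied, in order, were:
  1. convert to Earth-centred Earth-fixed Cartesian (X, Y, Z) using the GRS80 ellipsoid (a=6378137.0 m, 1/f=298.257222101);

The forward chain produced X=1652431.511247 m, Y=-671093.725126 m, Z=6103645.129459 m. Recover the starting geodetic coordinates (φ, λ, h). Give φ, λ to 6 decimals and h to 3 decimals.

φ=73.814757°, λ=-22.103300°, h=455.244 m

start: X=1652431.5112, Y=-671093.7251, Z=6103645.1295 m
→ geod (Bowring, a=6378137.000): φ=73.81475700°, λ=-22.10330000°, h=455.2440 m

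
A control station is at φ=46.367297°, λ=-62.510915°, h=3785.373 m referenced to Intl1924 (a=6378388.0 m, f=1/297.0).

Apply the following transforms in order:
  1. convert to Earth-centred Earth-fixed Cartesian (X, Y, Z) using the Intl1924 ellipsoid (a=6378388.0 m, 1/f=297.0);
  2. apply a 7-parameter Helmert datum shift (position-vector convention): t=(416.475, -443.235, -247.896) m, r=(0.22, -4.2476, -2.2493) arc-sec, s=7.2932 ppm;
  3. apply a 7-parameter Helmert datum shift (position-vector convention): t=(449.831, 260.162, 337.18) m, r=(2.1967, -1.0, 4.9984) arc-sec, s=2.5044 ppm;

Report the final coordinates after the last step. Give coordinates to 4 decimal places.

start: φ=46.367297°, λ=-62.510915°, h=3785.373 m
→ ECEF (a=6378388.000, f=1/297.0): X=2036341.3014, Y=-3913595.3619, Z=4596337.8008
→ Helmert 7p (PV): X=2036635.2973, Y=-3914094.2483, Z=4596161.1872
→ Helmert 7p (PV): X=2037162.7961, Y=-3913843.4838, Z=4596478.0669

X=2037162.7961 m, Y=-3913843.4838 m, Z=4596478.0669 m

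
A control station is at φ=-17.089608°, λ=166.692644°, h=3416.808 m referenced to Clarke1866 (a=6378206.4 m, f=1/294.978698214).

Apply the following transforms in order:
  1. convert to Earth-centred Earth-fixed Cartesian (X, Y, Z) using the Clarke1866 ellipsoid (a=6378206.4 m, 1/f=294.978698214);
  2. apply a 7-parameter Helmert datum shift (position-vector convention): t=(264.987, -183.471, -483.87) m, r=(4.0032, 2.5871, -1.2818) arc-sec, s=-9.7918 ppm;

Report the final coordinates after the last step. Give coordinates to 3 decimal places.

X=-5937492.272 m, Y=1404317.414 m, Z=-1863569.668 m

start: φ=-17.089608°, λ=166.692644°, h=3416.808 m
→ ECEF (a=6378206.400, f=1/294.978698214): X=-5937800.7586, Y=1404441.5771, Z=-1863205.7743
→ Helmert 7p (PV): X=-5937492.2715, Y=1404317.4141, Z=-1863569.6681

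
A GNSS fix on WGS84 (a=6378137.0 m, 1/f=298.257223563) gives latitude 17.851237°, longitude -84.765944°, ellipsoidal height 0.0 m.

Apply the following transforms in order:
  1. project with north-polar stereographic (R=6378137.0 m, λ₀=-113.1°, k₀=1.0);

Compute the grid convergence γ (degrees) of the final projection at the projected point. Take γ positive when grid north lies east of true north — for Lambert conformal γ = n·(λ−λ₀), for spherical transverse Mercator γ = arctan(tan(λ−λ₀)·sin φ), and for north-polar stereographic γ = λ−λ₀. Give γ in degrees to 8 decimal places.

28.33405600

start: φ=17.851237°, λ=-84.765944°, h=0.000 m
→ into stereo (λ₀=-113.1°): φ=17.85123700°, λ−λ₀=28.33405600°
convergence γ = 28.33405600°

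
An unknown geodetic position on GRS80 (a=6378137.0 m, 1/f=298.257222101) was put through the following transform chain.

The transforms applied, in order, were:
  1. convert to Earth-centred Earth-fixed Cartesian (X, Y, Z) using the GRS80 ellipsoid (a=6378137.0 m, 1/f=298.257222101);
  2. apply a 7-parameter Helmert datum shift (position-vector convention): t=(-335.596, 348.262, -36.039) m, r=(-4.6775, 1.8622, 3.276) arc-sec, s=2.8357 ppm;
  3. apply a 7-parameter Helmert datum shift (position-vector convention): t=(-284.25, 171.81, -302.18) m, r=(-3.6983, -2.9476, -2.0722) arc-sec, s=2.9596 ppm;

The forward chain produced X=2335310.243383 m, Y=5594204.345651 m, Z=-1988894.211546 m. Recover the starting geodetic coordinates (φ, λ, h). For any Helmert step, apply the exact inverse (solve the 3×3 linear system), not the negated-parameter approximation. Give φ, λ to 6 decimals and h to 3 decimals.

φ=-18.274007°, λ=67.334570°, h=3585.762 m

start: X=2335310.2434, Y=5594204.3457, Z=-1988894.2115 m
→ Helmert⁻¹: X=2335502.9645, Y=5594075.0967, Z=-1988519.2203
→ Helmert⁻¹: X=2335938.7300, Y=5593718.9617, Z=-1988329.6036
→ geod (Bowring, a=6378137.000): φ=-18.27400700°, λ=67.33457000°, h=3585.7620 m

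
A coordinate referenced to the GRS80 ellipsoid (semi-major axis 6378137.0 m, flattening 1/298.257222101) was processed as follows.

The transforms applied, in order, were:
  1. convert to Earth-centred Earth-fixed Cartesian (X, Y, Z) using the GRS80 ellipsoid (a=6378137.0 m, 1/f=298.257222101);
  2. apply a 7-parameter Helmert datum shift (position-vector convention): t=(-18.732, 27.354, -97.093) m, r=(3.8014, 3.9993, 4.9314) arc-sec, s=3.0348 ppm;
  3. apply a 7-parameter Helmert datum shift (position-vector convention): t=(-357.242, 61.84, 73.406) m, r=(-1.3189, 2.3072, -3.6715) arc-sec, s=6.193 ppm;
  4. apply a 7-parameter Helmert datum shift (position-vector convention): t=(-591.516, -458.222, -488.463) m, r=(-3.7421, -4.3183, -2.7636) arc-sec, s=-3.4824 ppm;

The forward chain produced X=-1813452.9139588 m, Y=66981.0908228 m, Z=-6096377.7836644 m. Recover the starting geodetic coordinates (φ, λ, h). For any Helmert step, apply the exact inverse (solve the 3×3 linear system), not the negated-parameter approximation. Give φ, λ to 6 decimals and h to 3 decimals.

φ=-73.535801°, λ=177.871100°, h=1450.015 m

start: X=-1813452.9140, Y=66981.0908, Z=-6096377.7837 m
→ Helmert⁻¹: X=-1812996.2372, Y=67525.8492, Z=-6095871.3676
→ Helmert⁻¹: X=-1812560.7838, Y=67470.3065, Z=-6095926.8649
→ Helmert⁻¹: X=-1812416.7471, Y=67373.7346, Z=-6095847.6552
→ geod (Bowring, a=6378137.000): φ=-73.53580100°, λ=177.87110000°, h=1450.0150 m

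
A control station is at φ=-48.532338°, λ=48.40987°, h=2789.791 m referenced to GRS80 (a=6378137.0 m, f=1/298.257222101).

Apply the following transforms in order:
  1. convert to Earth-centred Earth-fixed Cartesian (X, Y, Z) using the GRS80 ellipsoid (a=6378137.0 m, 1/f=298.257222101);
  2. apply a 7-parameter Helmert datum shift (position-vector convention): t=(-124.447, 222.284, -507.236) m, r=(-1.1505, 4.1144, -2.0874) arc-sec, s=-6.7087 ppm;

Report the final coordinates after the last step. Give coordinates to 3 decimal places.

start: φ=-48.532338°, λ=48.409870°, h=2789.791 m
→ ECEF (a=6378137.000, f=1/298.257222101): X=2810114.8124, Y=3166206.8944, Z=-4758370.1192
→ Helmert 7p (PV): X=2809908.6395, Y=3166352.9581, Z=-4758919.1465

X=2809908.640 m, Y=3166352.958 m, Z=-4758919.146 m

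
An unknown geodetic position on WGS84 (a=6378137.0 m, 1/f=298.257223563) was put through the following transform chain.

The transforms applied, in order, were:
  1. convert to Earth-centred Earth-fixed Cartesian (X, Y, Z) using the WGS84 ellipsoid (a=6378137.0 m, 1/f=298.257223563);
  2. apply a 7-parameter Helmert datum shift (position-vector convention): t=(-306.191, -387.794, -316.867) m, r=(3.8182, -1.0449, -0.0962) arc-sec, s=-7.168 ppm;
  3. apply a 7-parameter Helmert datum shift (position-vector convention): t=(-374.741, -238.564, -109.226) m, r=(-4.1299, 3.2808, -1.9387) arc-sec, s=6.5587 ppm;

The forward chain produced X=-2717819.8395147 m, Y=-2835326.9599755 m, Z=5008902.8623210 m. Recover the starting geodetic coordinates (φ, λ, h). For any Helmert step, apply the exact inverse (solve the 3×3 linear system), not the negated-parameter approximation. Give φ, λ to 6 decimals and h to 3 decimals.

start: X=-2717819.8395, Y=-2835326.9600, Z=5008902.8623 m
→ Helmert⁻¹: X=-2717480.2976, Y=-2835195.6328, Z=5008879.2451
→ Helmert⁻¹: X=-2717166.8851, Y=-2834736.6982, Z=5009298.2572
→ geod (Bowring, a=6378137.000): φ=52.09465900°, λ=-133.78685800°, h=21.9140 m

φ=52.094659°, λ=-133.786858°, h=21.914 m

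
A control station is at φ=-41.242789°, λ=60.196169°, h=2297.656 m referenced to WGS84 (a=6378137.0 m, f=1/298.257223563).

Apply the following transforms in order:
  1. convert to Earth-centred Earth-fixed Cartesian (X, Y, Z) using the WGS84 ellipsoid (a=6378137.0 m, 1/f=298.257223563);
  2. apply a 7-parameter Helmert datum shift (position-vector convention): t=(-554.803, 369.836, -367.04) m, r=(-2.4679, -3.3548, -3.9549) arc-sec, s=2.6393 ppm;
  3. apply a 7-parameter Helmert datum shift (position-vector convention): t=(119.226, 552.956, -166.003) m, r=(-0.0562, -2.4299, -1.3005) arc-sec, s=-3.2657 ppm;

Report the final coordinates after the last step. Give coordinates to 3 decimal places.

X=2387819.476 m, Y=4169902.339 m, Z=-4184764.277 m

start: φ=-41.242789°, λ=60.196169°, h=2297.656 m
→ ECEF (a=6378137.000, f=1/298.257223563): X=2388032.9699, Y=4169094.2052, Z=-4184249.8061
→ Helmert 7p (PV): X=2387632.4627, Y=4169379.1932, Z=-4184638.9315
→ Helmert 7p (PV): X=2387819.4762, Y=4169902.3391, Z=-4184764.2773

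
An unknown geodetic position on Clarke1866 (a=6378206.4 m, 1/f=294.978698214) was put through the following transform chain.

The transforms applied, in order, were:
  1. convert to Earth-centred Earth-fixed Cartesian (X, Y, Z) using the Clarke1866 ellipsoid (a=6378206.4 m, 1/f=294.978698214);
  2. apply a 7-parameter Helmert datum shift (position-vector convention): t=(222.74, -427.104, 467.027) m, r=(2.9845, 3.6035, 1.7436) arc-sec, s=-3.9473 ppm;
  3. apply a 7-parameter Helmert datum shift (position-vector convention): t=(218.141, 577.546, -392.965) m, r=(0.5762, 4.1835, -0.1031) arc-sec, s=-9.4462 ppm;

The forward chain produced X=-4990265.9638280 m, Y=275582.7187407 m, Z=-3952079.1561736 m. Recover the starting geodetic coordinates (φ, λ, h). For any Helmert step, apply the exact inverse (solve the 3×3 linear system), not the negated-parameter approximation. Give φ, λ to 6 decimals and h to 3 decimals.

φ=-38.525016°, λ=176.841337°, h=2235.573 m

start: X=-4990265.9638, Y=275582.7187, Z=-3952079.1562 m
→ Helmert⁻¹: X=-4990451.2322, Y=274994.2367, Z=-3951825.5054
→ Helmert⁻¹: X=-4990622.2944, Y=275407.4263, Z=-3952399.3057
→ geod (Bowring, a=6378206.400): φ=-38.52501600°, λ=176.84133700°, h=2235.5730 m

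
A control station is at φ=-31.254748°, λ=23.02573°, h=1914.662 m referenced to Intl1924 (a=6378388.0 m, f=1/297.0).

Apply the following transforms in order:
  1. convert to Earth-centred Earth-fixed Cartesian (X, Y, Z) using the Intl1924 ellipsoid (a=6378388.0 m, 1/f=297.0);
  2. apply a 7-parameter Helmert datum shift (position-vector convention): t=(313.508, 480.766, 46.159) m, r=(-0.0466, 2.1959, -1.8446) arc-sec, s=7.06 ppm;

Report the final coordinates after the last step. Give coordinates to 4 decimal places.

X=5024652.5606 m, Y=2135810.6021 m, Z=-3291143.9937 m

start: φ=-31.254748°, λ=23.025730°, h=1914.662 m
→ ECEF (a=6378388.000, f=1/297.0): X=5024319.5220, Y=2135360.4362, Z=-3291112.9456
→ Helmert 7p (PV): X=5024652.5606, Y=2135810.6021, Z=-3291143.9937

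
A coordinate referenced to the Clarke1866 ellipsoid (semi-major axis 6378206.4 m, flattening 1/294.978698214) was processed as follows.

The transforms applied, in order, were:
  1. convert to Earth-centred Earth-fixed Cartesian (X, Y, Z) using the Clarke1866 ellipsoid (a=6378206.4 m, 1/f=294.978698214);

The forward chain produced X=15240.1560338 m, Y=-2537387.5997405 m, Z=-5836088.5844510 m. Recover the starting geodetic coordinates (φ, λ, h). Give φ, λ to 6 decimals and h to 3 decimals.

φ=-66.643281°, λ=-89.655872°, h=3836.289 m

start: X=15240.1560, Y=-2537387.5997, Z=-5836088.5845 m
→ geod (Bowring, a=6378206.400): φ=-66.64328100°, λ=-89.65587200°, h=3836.2890 m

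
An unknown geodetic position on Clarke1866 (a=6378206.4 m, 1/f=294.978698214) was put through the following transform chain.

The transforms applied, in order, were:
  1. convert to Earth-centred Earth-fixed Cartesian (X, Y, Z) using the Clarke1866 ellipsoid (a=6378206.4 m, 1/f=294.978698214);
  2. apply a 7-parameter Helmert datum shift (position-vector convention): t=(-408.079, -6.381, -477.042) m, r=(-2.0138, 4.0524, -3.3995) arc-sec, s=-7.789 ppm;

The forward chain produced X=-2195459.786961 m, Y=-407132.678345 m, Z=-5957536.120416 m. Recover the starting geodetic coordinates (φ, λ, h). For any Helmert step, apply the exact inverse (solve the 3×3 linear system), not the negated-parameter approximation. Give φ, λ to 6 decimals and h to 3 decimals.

start: X=-2195459.7870, Y=-407132.6783, Z=-5957536.1204 m
→ Helmert⁻¹: X=-2194945.0580, Y=-407107.4832, Z=-5957152.5762
→ geod (Bowring, a=6378206.400): φ=-69.58453600°, λ=-169.49246800°, h=2462.3830 m

φ=-69.584536°, λ=-169.492468°, h=2462.383 m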